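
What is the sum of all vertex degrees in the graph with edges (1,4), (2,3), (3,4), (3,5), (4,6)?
10 (handshake: sum of degrees = 2|E| = 2 x 5 = 10)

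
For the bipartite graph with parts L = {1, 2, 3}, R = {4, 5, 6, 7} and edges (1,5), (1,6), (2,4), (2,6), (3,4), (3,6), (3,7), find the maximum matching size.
3 (matching: (1,5), (2,6), (3,7); upper bound min(|L|,|R|) = min(3,4) = 3)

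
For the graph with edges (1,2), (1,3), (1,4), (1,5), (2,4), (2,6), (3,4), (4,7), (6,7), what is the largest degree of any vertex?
4 (attained at vertices 1, 4)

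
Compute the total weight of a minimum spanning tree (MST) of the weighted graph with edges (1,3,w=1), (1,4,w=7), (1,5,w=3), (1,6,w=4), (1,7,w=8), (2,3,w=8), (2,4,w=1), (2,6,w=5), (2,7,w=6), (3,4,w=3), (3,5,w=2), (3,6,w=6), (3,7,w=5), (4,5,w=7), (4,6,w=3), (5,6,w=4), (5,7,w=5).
15 (MST edges: (1,3,w=1), (2,4,w=1), (3,4,w=3), (3,5,w=2), (3,7,w=5), (4,6,w=3); sum of weights 1 + 1 + 3 + 2 + 5 + 3 = 15)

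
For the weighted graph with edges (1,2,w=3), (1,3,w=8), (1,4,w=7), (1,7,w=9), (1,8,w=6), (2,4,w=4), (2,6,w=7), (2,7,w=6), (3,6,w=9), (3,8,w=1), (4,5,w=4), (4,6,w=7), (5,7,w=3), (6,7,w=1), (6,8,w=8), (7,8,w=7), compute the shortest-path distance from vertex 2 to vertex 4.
4 (path: 2 -> 4; weights 4 = 4)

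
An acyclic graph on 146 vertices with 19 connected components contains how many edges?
127 (Each of the 19 component trees on V_i vertices has V_i - 1 edges; summing gives V - C = 146 - 19 = 127)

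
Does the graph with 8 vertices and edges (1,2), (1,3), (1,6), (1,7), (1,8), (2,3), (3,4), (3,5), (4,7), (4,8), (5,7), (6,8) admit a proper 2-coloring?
No (odd cycle of length 3: 2 -> 1 -> 3 -> 2)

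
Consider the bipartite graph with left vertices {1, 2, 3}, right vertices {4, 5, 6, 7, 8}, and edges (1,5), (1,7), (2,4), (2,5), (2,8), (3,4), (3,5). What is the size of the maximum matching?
3 (matching: (1,7), (2,8), (3,5); upper bound min(|L|,|R|) = min(3,5) = 3)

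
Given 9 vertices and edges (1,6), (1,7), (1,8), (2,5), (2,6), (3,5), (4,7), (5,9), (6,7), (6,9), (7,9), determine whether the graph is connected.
Yes (BFS from 1 visits [1, 6, 7, 8, 2, 9, 4, 5, 3] — all 9 vertices reached)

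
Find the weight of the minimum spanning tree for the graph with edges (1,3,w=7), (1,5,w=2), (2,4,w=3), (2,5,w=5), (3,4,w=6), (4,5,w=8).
16 (MST edges: (1,5,w=2), (2,4,w=3), (2,5,w=5), (3,4,w=6); sum of weights 2 + 3 + 5 + 6 = 16)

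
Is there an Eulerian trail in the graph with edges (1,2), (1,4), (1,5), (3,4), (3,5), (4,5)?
No (4 vertices have odd degree: {1, 2, 4, 5}; Eulerian path requires 0 or 2)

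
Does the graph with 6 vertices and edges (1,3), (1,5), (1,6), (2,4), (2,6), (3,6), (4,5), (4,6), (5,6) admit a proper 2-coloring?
No (odd cycle of length 3: 6 -> 1 -> 3 -> 6)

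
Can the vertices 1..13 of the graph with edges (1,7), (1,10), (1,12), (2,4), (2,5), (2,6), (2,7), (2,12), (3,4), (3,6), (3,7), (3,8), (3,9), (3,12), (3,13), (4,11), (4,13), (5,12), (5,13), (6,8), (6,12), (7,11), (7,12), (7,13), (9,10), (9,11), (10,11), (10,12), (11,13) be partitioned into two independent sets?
No (odd cycle of length 3: 10 -> 1 -> 12 -> 10)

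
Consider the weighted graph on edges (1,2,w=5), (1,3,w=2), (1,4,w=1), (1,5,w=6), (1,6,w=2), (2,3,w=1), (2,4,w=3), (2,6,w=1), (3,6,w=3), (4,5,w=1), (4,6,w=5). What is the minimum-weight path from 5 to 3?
4 (path: 5 -> 4 -> 1 -> 3; weights 1 + 1 + 2 = 4)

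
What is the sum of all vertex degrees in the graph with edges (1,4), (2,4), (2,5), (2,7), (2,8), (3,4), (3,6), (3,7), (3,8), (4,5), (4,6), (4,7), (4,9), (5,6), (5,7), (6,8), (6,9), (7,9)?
36 (handshake: sum of degrees = 2|E| = 2 x 18 = 36)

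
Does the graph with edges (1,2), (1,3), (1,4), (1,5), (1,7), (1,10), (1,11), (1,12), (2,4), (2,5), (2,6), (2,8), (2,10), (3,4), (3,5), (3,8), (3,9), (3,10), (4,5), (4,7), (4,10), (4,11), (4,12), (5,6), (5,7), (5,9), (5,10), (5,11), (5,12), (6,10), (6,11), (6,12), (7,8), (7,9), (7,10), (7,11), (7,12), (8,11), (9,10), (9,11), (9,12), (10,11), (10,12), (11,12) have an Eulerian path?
Yes (the graph is connected and exactly 2 vertices have odd degree: {6, 11}; any Eulerian path must start and end at those)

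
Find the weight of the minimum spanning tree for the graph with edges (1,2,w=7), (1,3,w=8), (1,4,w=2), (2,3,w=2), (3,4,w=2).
6 (MST edges: (1,4,w=2), (2,3,w=2), (3,4,w=2); sum of weights 2 + 2 + 2 = 6)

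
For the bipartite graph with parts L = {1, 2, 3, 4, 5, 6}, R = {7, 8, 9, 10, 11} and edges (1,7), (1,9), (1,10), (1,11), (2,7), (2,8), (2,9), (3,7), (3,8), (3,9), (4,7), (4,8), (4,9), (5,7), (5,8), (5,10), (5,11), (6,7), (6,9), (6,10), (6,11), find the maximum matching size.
5 (matching: (1,11), (2,9), (3,8), (4,7), (5,10); upper bound min(|L|,|R|) = min(6,5) = 5)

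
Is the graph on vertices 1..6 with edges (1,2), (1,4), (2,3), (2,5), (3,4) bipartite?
Yes. Partition: {1, 3, 5, 6}, {2, 4}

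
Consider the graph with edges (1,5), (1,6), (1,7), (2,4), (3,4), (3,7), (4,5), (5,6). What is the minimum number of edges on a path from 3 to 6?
3 (path: 3 -> 7 -> 1 -> 6, 3 edges)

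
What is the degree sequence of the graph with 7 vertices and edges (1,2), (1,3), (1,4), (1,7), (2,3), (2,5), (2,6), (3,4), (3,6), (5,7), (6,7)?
[4, 4, 4, 3, 3, 2, 2] (degrees: deg(1)=4, deg(2)=4, deg(3)=4, deg(4)=2, deg(5)=2, deg(6)=3, deg(7)=3)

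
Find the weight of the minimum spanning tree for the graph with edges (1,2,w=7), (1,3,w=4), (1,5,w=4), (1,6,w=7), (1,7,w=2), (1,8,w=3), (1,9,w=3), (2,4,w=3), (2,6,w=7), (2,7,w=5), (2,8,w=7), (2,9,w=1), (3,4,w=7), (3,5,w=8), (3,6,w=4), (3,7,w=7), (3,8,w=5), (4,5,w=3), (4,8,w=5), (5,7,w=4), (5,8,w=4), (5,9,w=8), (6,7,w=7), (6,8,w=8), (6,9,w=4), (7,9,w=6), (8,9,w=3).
23 (MST edges: (1,3,w=4), (1,7,w=2), (1,8,w=3), (1,9,w=3), (2,4,w=3), (2,9,w=1), (3,6,w=4), (4,5,w=3); sum of weights 4 + 2 + 3 + 3 + 3 + 1 + 4 + 3 = 23)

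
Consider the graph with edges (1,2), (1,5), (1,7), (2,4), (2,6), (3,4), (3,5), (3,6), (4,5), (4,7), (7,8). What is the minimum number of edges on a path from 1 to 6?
2 (path: 1 -> 2 -> 6, 2 edges)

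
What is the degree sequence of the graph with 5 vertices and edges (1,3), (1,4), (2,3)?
[2, 2, 1, 1, 0] (degrees: deg(1)=2, deg(2)=1, deg(3)=2, deg(4)=1, deg(5)=0)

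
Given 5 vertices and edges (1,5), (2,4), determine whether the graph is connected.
No, it has 3 components: {1, 5}, {2, 4}, {3}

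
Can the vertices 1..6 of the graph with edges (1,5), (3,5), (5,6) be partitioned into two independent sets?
Yes. Partition: {1, 2, 3, 4, 6}, {5}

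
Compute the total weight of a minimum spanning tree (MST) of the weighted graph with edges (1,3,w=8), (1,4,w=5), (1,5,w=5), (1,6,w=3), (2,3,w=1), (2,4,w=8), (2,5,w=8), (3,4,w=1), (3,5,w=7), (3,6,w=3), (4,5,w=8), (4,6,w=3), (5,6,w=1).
9 (MST edges: (1,6,w=3), (2,3,w=1), (3,4,w=1), (3,6,w=3), (5,6,w=1); sum of weights 3 + 1 + 1 + 3 + 1 = 9)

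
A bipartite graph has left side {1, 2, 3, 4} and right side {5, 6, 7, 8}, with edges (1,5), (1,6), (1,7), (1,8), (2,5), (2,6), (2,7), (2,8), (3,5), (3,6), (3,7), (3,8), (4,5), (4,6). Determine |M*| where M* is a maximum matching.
4 (matching: (1,8), (2,7), (3,6), (4,5); upper bound min(|L|,|R|) = min(4,4) = 4)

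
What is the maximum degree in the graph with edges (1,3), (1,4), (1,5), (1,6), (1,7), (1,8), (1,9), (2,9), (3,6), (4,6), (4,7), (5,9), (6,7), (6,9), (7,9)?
7 (attained at vertex 1)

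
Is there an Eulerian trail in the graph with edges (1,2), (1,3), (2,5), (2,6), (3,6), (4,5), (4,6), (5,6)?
Yes (the graph is connected and exactly 2 vertices have odd degree: {2, 5}; any Eulerian path must start and end at those)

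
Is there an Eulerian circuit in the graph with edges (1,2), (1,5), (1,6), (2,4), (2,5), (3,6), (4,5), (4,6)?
No (6 vertices have odd degree: {1, 2, 3, 4, 5, 6}; Eulerian circuit requires 0)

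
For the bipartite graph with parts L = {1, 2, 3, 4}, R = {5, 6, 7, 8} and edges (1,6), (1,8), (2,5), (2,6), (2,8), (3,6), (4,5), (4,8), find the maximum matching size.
3 (matching: (1,8), (2,6), (4,5); upper bound min(|L|,|R|) = min(4,4) = 4)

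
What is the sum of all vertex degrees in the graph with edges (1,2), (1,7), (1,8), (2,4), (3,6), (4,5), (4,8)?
14 (handshake: sum of degrees = 2|E| = 2 x 7 = 14)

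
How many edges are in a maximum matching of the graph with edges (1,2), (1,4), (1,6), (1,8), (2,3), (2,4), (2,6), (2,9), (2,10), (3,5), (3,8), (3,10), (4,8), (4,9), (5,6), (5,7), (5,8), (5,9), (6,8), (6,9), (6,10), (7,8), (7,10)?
5 (matching: (1,6), (2,4), (3,8), (5,9), (7,10); upper bound floor(n/2) = floor(10/2) = 5)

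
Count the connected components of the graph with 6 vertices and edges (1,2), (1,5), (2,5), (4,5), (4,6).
2 (components: {1, 2, 4, 5, 6}, {3})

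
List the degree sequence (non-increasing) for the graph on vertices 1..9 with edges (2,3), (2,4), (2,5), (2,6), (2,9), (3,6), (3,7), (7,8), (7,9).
[5, 3, 3, 2, 2, 1, 1, 1, 0] (degrees: deg(1)=0, deg(2)=5, deg(3)=3, deg(4)=1, deg(5)=1, deg(6)=2, deg(7)=3, deg(8)=1, deg(9)=2)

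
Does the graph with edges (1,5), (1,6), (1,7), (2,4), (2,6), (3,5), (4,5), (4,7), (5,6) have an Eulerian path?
No (4 vertices have odd degree: {1, 3, 4, 6}; Eulerian path requires 0 or 2)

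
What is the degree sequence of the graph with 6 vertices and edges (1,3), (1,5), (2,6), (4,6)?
[2, 2, 1, 1, 1, 1] (degrees: deg(1)=2, deg(2)=1, deg(3)=1, deg(4)=1, deg(5)=1, deg(6)=2)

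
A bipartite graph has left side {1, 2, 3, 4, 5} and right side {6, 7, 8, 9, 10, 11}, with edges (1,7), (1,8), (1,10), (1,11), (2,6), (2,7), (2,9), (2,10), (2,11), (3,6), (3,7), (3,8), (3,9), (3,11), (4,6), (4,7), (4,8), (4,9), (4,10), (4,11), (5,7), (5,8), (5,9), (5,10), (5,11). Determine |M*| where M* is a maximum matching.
5 (matching: (1,11), (2,10), (3,9), (4,8), (5,7); upper bound min(|L|,|R|) = min(5,6) = 5)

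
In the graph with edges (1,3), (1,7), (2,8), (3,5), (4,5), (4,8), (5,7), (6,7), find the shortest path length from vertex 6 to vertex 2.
5 (path: 6 -> 7 -> 5 -> 4 -> 8 -> 2, 5 edges)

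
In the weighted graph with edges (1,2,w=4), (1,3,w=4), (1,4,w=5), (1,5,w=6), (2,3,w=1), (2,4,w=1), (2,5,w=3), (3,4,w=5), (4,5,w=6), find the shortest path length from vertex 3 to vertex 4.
2 (path: 3 -> 2 -> 4; weights 1 + 1 = 2)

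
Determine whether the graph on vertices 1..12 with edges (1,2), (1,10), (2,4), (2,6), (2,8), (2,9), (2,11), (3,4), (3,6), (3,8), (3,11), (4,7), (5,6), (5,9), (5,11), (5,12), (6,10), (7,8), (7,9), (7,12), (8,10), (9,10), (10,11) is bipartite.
Yes. Partition: {1, 4, 6, 8, 9, 11, 12}, {2, 3, 5, 7, 10}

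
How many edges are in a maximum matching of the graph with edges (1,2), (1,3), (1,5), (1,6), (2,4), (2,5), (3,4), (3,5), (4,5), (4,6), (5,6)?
3 (matching: (1,6), (2,4), (3,5); upper bound floor(n/2) = floor(6/2) = 3)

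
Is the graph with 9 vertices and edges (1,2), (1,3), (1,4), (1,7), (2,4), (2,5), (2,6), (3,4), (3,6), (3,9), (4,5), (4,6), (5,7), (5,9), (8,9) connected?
Yes (BFS from 1 visits [1, 2, 3, 4, 7, 5, 6, 9, 8] — all 9 vertices reached)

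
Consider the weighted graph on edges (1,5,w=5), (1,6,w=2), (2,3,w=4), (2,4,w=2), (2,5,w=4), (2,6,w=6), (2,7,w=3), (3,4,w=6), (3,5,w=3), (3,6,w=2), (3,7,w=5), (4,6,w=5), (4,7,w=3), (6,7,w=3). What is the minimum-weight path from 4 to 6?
5 (path: 4 -> 6; weights 5 = 5)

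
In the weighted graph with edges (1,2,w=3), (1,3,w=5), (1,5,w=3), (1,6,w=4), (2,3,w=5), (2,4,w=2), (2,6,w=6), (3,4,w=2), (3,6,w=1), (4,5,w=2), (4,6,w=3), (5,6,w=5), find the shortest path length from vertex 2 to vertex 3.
4 (path: 2 -> 4 -> 3; weights 2 + 2 = 4)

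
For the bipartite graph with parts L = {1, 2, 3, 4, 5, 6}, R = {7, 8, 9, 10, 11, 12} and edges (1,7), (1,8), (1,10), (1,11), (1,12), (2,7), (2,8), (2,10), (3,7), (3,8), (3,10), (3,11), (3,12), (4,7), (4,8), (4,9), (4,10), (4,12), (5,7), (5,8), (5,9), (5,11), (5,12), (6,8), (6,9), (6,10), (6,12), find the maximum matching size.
6 (matching: (1,12), (2,10), (3,11), (4,9), (5,7), (6,8); upper bound min(|L|,|R|) = min(6,6) = 6)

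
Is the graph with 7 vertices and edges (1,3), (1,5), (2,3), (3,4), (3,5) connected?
No, it has 3 components: {1, 2, 3, 4, 5}, {6}, {7}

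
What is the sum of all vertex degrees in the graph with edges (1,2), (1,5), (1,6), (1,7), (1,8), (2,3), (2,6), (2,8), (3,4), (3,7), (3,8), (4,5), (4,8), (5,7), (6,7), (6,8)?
32 (handshake: sum of degrees = 2|E| = 2 x 16 = 32)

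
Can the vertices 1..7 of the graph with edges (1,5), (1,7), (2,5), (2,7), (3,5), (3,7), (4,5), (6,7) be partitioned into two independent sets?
Yes. Partition: {1, 2, 3, 4, 6}, {5, 7}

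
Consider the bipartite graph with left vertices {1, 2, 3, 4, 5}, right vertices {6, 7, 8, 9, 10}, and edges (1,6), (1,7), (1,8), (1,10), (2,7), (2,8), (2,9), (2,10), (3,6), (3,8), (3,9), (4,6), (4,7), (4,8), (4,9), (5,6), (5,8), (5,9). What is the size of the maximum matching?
5 (matching: (1,10), (2,9), (3,8), (4,7), (5,6); upper bound min(|L|,|R|) = min(5,5) = 5)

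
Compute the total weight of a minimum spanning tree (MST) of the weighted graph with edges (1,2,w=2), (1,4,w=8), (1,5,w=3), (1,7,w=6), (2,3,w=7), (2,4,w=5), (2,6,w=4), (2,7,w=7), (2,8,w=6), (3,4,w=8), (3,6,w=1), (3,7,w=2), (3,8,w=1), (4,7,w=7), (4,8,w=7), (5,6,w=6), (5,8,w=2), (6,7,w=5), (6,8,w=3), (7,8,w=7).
16 (MST edges: (1,2,w=2), (1,5,w=3), (2,4,w=5), (3,6,w=1), (3,7,w=2), (3,8,w=1), (5,8,w=2); sum of weights 2 + 3 + 5 + 1 + 2 + 1 + 2 = 16)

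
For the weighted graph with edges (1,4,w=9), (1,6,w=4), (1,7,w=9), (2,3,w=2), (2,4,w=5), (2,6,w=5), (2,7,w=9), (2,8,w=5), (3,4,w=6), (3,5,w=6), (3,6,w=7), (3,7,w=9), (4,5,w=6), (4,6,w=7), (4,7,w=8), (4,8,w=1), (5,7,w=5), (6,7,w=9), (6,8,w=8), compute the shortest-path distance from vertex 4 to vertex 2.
5 (path: 4 -> 2; weights 5 = 5)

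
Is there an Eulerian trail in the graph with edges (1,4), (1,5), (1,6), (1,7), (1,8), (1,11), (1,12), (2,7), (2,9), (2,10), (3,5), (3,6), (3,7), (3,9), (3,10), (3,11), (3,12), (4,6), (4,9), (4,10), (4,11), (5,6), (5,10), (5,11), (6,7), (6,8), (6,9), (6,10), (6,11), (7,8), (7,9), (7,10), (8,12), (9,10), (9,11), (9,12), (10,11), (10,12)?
No (10 vertices have odd degree: {1, 2, 3, 4, 5, 6, 7, 10, 11, 12}; Eulerian path requires 0 or 2)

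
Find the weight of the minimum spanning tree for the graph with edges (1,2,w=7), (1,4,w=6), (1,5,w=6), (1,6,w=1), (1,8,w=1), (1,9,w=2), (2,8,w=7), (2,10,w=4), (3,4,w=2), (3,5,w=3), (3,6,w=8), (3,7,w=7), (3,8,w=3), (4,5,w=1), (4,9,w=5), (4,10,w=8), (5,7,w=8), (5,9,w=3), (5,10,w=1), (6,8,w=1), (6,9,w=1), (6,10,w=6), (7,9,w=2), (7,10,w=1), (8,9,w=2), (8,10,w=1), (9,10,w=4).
13 (MST edges: (1,6,w=1), (1,8,w=1), (2,10,w=4), (3,4,w=2), (4,5,w=1), (5,10,w=1), (6,9,w=1), (7,10,w=1), (8,10,w=1); sum of weights 1 + 1 + 4 + 2 + 1 + 1 + 1 + 1 + 1 = 13)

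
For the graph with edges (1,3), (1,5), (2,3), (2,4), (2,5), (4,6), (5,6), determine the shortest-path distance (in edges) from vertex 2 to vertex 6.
2 (path: 2 -> 5 -> 6, 2 edges)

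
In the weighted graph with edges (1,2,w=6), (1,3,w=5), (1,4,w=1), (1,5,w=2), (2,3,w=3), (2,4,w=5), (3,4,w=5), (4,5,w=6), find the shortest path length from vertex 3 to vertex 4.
5 (path: 3 -> 4; weights 5 = 5)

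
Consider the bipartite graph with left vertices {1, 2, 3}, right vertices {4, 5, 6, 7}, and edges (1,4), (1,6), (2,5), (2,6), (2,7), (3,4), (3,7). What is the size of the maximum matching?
3 (matching: (1,6), (2,5), (3,7); upper bound min(|L|,|R|) = min(3,4) = 3)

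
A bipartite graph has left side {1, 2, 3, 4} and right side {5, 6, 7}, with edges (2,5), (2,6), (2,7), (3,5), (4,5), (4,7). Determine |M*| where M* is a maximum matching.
3 (matching: (2,6), (3,5), (4,7); upper bound min(|L|,|R|) = min(4,3) = 3)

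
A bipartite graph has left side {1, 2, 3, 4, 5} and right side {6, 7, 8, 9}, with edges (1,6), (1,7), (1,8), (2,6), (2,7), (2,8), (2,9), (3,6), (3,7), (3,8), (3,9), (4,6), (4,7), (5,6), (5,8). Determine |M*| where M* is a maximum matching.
4 (matching: (1,8), (2,9), (3,7), (4,6); upper bound min(|L|,|R|) = min(5,4) = 4)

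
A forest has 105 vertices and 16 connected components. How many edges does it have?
89 (Each of the 16 component trees on V_i vertices has V_i - 1 edges; summing gives V - C = 105 - 16 = 89)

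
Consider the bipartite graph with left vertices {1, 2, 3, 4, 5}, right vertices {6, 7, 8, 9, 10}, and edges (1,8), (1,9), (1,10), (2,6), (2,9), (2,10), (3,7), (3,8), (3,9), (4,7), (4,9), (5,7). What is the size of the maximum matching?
5 (matching: (1,10), (2,6), (3,8), (4,9), (5,7); upper bound min(|L|,|R|) = min(5,5) = 5)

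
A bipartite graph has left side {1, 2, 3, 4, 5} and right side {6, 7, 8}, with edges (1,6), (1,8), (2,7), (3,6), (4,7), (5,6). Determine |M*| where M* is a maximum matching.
3 (matching: (1,8), (2,7), (3,6); upper bound min(|L|,|R|) = min(5,3) = 3)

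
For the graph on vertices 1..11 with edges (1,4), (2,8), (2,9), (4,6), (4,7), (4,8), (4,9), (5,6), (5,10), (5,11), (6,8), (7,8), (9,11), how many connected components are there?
2 (components: {1, 2, 4, 5, 6, 7, 8, 9, 10, 11}, {3})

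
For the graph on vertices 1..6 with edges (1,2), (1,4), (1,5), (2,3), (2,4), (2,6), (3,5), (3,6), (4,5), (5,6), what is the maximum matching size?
3 (matching: (1,2), (3,6), (4,5); upper bound floor(n/2) = floor(6/2) = 3)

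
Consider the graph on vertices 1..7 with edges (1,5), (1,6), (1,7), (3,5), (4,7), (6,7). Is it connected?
No, it has 2 components: {1, 3, 4, 5, 6, 7}, {2}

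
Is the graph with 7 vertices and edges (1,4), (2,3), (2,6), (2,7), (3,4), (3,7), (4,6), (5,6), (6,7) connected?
Yes (BFS from 1 visits [1, 4, 3, 6, 2, 7, 5] — all 7 vertices reached)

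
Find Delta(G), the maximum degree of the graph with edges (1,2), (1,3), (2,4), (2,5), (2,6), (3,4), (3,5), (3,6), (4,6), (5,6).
4 (attained at vertices 2, 3, 6)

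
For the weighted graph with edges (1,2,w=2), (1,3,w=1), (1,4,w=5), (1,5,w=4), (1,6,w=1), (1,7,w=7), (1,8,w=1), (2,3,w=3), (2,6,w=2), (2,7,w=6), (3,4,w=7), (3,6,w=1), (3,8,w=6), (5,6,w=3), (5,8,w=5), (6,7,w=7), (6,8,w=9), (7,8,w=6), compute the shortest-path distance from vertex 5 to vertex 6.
3 (path: 5 -> 6; weights 3 = 3)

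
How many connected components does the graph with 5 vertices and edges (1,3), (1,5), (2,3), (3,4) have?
1 (components: {1, 2, 3, 4, 5})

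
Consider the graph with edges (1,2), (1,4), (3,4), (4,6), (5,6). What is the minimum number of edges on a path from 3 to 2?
3 (path: 3 -> 4 -> 1 -> 2, 3 edges)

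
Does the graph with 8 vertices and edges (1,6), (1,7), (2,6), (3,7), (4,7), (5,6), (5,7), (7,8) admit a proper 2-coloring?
Yes. Partition: {1, 2, 3, 4, 5, 8}, {6, 7}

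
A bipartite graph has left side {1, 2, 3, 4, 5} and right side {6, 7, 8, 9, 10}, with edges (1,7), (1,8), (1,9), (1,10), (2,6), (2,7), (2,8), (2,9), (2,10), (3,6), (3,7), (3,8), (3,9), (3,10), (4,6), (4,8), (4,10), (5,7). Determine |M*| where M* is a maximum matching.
5 (matching: (1,10), (2,9), (3,8), (4,6), (5,7); upper bound min(|L|,|R|) = min(5,5) = 5)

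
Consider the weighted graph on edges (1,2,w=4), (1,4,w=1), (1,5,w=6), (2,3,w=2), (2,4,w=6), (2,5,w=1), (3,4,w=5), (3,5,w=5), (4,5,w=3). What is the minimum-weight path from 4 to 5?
3 (path: 4 -> 5; weights 3 = 3)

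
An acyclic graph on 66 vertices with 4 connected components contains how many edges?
62 (Each of the 4 component trees on V_i vertices has V_i - 1 edges; summing gives V - C = 66 - 4 = 62)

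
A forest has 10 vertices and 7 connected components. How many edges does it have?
3 (Each of the 7 component trees on V_i vertices has V_i - 1 edges; summing gives V - C = 10 - 7 = 3)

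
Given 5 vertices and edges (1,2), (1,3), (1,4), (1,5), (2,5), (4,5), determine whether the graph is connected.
Yes (BFS from 1 visits [1, 2, 3, 4, 5] — all 5 vertices reached)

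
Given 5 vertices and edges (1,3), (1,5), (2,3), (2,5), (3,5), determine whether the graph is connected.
No, it has 2 components: {1, 2, 3, 5}, {4}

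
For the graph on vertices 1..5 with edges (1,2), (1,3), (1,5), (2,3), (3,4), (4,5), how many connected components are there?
1 (components: {1, 2, 3, 4, 5})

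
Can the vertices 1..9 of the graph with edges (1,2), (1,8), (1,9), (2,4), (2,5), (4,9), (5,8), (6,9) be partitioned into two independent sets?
Yes. Partition: {1, 3, 4, 5, 6, 7}, {2, 8, 9}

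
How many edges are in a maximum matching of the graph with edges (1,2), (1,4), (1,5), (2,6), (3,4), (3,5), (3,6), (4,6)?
3 (matching: (1,4), (2,6), (3,5); upper bound floor(n/2) = floor(6/2) = 3)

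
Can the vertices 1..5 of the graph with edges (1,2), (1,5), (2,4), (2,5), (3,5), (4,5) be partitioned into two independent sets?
No (odd cycle of length 3: 2 -> 1 -> 5 -> 2)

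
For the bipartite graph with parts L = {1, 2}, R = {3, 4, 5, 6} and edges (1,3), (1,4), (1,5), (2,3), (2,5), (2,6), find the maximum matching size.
2 (matching: (1,5), (2,6); upper bound min(|L|,|R|) = min(2,4) = 2)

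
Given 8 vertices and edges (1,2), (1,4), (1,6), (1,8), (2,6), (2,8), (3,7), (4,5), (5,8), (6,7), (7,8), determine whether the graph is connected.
Yes (BFS from 1 visits [1, 2, 4, 6, 8, 5, 7, 3] — all 8 vertices reached)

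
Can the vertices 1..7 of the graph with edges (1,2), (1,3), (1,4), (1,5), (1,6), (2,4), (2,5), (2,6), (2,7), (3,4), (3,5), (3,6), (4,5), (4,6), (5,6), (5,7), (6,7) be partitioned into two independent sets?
No (odd cycle of length 3: 2 -> 1 -> 6 -> 2)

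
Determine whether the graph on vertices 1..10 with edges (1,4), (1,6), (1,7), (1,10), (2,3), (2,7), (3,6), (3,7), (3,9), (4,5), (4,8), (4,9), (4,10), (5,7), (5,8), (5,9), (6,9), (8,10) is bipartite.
No (odd cycle of length 3: 4 -> 1 -> 10 -> 4)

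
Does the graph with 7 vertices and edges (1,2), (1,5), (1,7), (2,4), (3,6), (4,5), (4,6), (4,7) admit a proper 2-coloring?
Yes. Partition: {1, 3, 4}, {2, 5, 6, 7}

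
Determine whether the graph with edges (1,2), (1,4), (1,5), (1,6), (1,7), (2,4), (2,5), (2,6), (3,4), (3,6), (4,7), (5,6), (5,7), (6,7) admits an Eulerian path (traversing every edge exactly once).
Yes (the graph is connected and exactly 2 vertices have odd degree: {1, 6}; any Eulerian path must start and end at those)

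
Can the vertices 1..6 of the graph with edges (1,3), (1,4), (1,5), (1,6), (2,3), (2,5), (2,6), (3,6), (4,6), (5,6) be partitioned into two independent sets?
No (odd cycle of length 3: 4 -> 1 -> 6 -> 4)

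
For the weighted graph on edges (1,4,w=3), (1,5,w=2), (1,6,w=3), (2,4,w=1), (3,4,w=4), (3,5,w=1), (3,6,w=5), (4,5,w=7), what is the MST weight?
10 (MST edges: (1,4,w=3), (1,5,w=2), (1,6,w=3), (2,4,w=1), (3,5,w=1); sum of weights 3 + 2 + 3 + 1 + 1 = 10)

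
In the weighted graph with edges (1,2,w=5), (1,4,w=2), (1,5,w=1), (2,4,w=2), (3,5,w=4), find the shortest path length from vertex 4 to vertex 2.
2 (path: 4 -> 2; weights 2 = 2)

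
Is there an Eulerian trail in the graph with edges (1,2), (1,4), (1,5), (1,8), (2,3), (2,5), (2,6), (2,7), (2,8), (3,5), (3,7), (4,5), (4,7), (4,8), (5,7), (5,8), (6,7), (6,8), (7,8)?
Yes (the graph is connected and exactly 2 vertices have odd degree: {3, 6}; any Eulerian path must start and end at those)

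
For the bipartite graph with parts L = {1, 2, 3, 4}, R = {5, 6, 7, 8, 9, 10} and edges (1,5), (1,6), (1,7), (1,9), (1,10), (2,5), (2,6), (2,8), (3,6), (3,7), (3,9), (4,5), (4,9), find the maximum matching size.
4 (matching: (1,10), (2,8), (3,7), (4,9); upper bound min(|L|,|R|) = min(4,6) = 4)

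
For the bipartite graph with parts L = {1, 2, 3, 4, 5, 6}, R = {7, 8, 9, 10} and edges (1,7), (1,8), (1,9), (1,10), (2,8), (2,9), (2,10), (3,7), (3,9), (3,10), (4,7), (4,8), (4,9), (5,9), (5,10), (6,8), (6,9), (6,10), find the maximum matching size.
4 (matching: (1,10), (2,9), (3,7), (4,8); upper bound min(|L|,|R|) = min(6,4) = 4)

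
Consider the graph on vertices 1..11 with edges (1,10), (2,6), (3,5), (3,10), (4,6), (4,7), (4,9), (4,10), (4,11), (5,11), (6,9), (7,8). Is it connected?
Yes (BFS from 1 visits [1, 10, 3, 4, 5, 6, 7, 9, 11, 2, 8] — all 11 vertices reached)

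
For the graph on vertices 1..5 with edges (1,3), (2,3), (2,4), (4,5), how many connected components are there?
1 (components: {1, 2, 3, 4, 5})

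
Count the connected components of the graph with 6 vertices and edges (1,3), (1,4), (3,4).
4 (components: {1, 3, 4}, {2}, {5}, {6})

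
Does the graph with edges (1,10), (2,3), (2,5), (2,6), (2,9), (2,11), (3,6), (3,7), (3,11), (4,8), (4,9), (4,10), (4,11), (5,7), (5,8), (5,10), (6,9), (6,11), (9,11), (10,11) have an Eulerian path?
Yes (the graph is connected and exactly 2 vertices have odd degree: {1, 2}; any Eulerian path must start and end at those)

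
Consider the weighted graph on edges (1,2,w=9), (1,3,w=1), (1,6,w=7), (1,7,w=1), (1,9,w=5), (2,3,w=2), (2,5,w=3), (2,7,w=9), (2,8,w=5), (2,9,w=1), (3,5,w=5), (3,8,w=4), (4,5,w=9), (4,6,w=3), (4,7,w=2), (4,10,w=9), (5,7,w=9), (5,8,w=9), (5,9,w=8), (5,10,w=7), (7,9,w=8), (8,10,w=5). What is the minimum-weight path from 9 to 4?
7 (path: 9 -> 2 -> 3 -> 1 -> 7 -> 4; weights 1 + 2 + 1 + 1 + 2 = 7)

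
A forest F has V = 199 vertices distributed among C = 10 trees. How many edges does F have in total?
189 (Each of the 10 component trees on V_i vertices has V_i - 1 edges; summing gives V - C = 199 - 10 = 189)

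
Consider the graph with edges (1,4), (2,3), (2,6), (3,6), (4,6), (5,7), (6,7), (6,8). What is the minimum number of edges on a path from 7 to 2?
2 (path: 7 -> 6 -> 2, 2 edges)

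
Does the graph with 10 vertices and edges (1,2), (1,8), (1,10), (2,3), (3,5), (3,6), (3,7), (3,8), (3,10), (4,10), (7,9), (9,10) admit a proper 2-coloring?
Yes. Partition: {1, 3, 4, 9}, {2, 5, 6, 7, 8, 10}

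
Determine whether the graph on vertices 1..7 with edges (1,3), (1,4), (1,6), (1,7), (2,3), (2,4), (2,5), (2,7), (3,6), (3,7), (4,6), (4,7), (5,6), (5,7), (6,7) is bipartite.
No (odd cycle of length 3: 7 -> 1 -> 3 -> 7)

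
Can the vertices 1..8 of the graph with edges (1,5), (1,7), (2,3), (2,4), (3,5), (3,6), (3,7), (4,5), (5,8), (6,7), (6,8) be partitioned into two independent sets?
No (odd cycle of length 3: 3 -> 7 -> 6 -> 3)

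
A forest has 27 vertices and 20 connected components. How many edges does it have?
7 (Each of the 20 component trees on V_i vertices has V_i - 1 edges; summing gives V - C = 27 - 20 = 7)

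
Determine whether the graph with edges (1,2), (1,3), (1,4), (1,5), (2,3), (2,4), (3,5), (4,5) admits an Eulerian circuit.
No (4 vertices have odd degree: {2, 3, 4, 5}; Eulerian circuit requires 0)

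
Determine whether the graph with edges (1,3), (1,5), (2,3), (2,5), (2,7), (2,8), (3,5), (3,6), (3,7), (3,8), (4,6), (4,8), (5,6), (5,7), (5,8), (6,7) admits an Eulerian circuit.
Yes (the graph is connected and all 8 vertices have even degree)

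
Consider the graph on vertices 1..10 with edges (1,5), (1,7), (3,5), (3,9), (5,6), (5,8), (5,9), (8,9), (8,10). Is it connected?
No, it has 3 components: {1, 3, 5, 6, 7, 8, 9, 10}, {2}, {4}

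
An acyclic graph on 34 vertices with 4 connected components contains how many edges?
30 (Each of the 4 component trees on V_i vertices has V_i - 1 edges; summing gives V - C = 34 - 4 = 30)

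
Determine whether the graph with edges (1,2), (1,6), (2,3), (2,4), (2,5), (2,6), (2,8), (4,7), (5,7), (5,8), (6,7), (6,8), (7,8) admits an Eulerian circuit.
No (2 vertices have odd degree: {3, 5}; Eulerian circuit requires 0)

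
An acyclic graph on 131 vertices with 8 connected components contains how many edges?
123 (Each of the 8 component trees on V_i vertices has V_i - 1 edges; summing gives V - C = 131 - 8 = 123)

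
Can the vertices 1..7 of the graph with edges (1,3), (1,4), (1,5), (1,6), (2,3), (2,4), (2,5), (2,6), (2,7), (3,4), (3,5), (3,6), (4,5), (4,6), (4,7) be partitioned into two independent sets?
No (odd cycle of length 3: 4 -> 1 -> 3 -> 4)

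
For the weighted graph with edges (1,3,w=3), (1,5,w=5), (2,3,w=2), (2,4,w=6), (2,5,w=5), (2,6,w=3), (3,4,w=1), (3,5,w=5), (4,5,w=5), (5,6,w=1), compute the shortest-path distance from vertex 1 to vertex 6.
6 (path: 1 -> 5 -> 6; weights 5 + 1 = 6)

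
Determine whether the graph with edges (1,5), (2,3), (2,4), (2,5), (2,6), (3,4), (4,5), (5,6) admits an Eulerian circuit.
No (2 vertices have odd degree: {1, 4}; Eulerian circuit requires 0)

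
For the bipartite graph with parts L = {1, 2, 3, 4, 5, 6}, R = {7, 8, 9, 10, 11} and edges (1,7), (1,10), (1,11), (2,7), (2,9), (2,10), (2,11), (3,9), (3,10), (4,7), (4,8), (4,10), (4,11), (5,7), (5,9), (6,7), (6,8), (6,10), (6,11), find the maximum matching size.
5 (matching: (1,11), (2,10), (3,9), (4,8), (5,7); upper bound min(|L|,|R|) = min(6,5) = 5)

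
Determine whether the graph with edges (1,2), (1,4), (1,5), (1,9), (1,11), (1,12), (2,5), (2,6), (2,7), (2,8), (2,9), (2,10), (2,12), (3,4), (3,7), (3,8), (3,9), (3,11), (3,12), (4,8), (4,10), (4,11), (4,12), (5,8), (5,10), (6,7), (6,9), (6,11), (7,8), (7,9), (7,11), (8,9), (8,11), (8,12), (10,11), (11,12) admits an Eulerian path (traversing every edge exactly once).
Yes — and in fact it has an Eulerian circuit (the graph is connected and all 12 vertices have even degree)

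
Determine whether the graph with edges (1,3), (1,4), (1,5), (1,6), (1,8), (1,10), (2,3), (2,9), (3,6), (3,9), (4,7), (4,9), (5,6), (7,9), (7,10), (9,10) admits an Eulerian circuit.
No (6 vertices have odd degree: {4, 6, 7, 8, 9, 10}; Eulerian circuit requires 0)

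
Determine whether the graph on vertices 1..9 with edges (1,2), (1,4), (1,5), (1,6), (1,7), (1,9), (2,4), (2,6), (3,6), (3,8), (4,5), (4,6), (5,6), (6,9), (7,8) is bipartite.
No (odd cycle of length 3: 2 -> 1 -> 4 -> 2)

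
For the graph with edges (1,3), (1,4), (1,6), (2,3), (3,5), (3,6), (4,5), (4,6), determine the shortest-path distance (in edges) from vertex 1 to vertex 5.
2 (path: 1 -> 3 -> 5, 2 edges)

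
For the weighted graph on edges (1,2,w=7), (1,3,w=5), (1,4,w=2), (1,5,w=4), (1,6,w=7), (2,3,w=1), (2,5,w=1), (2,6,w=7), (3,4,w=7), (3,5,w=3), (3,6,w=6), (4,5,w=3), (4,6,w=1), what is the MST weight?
8 (MST edges: (1,4,w=2), (2,3,w=1), (2,5,w=1), (4,5,w=3), (4,6,w=1); sum of weights 2 + 1 + 1 + 3 + 1 = 8)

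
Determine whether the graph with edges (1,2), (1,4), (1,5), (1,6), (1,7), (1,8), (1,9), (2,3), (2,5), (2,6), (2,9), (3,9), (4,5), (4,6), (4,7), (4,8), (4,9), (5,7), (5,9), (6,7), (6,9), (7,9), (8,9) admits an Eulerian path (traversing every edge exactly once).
No (6 vertices have odd degree: {1, 2, 5, 6, 7, 8}; Eulerian path requires 0 or 2)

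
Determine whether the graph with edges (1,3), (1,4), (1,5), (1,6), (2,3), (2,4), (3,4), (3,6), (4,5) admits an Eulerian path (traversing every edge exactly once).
Yes — and in fact it has an Eulerian circuit (the graph is connected and all 6 vertices have even degree)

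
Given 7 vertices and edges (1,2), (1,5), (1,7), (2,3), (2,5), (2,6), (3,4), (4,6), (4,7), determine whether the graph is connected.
Yes (BFS from 1 visits [1, 2, 5, 7, 3, 6, 4] — all 7 vertices reached)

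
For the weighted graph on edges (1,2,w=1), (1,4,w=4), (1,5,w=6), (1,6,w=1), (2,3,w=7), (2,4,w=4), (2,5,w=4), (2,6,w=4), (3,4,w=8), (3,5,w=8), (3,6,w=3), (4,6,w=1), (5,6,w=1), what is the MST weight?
7 (MST edges: (1,2,w=1), (1,6,w=1), (3,6,w=3), (4,6,w=1), (5,6,w=1); sum of weights 1 + 1 + 3 + 1 + 1 = 7)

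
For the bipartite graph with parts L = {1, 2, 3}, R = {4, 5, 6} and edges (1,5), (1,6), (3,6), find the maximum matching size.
2 (matching: (1,5), (3,6); upper bound min(|L|,|R|) = min(3,3) = 3)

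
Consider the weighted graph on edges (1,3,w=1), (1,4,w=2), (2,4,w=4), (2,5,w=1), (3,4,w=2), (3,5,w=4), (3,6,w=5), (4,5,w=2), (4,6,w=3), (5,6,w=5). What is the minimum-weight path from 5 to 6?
5 (path: 5 -> 6; weights 5 = 5)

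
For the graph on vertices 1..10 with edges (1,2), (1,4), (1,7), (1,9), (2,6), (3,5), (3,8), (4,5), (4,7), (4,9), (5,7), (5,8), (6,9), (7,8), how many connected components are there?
2 (components: {1, 2, 3, 4, 5, 6, 7, 8, 9}, {10})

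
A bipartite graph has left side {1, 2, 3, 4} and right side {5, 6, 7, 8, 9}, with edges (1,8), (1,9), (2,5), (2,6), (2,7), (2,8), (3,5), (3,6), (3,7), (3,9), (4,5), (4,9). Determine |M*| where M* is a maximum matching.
4 (matching: (1,8), (2,6), (3,7), (4,9); upper bound min(|L|,|R|) = min(4,5) = 4)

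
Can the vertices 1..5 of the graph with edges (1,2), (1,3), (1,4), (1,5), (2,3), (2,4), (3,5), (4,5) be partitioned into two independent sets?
No (odd cycle of length 3: 5 -> 1 -> 3 -> 5)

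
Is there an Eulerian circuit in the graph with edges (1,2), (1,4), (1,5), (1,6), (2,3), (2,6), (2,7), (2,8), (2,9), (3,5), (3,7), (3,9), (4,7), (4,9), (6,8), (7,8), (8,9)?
No (2 vertices have odd degree: {4, 6}; Eulerian circuit requires 0)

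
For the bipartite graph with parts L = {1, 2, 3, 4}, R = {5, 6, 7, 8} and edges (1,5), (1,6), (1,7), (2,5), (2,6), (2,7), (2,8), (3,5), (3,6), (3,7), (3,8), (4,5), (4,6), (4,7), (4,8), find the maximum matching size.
4 (matching: (1,7), (2,8), (3,6), (4,5); upper bound min(|L|,|R|) = min(4,4) = 4)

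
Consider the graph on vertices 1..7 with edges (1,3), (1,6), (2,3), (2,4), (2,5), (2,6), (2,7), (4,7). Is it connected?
Yes (BFS from 1 visits [1, 3, 6, 2, 4, 5, 7] — all 7 vertices reached)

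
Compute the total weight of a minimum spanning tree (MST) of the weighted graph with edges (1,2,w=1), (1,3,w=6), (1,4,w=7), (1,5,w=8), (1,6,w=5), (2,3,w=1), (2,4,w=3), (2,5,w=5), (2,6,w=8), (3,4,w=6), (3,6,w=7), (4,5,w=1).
11 (MST edges: (1,2,w=1), (1,6,w=5), (2,3,w=1), (2,4,w=3), (4,5,w=1); sum of weights 1 + 5 + 1 + 3 + 1 = 11)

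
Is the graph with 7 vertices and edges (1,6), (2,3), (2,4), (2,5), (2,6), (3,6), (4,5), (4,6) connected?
No, it has 2 components: {1, 2, 3, 4, 5, 6}, {7}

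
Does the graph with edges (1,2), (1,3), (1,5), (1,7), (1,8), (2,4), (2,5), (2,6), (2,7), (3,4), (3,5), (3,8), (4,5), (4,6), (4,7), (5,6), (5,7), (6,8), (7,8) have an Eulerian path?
No (4 vertices have odd degree: {1, 2, 4, 7}; Eulerian path requires 0 or 2)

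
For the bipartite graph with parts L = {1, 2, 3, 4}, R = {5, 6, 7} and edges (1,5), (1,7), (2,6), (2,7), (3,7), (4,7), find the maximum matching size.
3 (matching: (1,5), (2,6), (3,7); upper bound min(|L|,|R|) = min(4,3) = 3)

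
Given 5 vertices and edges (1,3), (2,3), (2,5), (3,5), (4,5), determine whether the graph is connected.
Yes (BFS from 1 visits [1, 3, 2, 5, 4] — all 5 vertices reached)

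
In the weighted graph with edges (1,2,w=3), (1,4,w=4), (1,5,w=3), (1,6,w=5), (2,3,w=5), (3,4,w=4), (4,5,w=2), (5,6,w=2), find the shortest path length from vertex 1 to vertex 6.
5 (path: 1 -> 6; weights 5 = 5)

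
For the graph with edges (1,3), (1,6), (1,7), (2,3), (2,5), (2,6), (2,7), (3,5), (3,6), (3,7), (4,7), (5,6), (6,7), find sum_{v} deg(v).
26 (handshake: sum of degrees = 2|E| = 2 x 13 = 26)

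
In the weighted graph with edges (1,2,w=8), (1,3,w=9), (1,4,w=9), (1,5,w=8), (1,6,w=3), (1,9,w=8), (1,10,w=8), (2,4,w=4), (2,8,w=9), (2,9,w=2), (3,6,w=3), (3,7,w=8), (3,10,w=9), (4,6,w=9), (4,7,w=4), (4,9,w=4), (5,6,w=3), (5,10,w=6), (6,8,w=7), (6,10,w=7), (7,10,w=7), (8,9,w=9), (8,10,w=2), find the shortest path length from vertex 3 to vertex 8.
10 (path: 3 -> 6 -> 8; weights 3 + 7 = 10)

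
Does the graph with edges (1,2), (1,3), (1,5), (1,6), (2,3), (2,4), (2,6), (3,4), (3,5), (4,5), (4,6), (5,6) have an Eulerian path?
Yes — and in fact it has an Eulerian circuit (the graph is connected and all 6 vertices have even degree)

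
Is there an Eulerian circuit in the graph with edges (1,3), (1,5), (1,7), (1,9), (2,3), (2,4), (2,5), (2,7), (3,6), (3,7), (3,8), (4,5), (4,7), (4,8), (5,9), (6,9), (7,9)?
No (2 vertices have odd degree: {3, 7}; Eulerian circuit requires 0)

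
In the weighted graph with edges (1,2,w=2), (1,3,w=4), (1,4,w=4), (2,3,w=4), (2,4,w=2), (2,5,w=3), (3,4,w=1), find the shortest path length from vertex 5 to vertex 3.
6 (path: 5 -> 2 -> 4 -> 3; weights 3 + 2 + 1 = 6)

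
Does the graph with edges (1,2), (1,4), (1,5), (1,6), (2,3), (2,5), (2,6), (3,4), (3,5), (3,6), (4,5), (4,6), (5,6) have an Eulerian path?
Yes (the graph is connected and exactly 2 vertices have odd degree: {5, 6}; any Eulerian path must start and end at those)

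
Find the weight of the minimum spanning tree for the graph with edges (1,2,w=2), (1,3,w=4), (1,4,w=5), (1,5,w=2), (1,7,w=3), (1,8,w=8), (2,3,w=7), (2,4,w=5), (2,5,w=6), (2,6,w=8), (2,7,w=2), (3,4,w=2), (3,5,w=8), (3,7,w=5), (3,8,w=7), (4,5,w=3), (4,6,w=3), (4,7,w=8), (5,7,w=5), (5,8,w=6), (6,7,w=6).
20 (MST edges: (1,2,w=2), (1,5,w=2), (2,7,w=2), (3,4,w=2), (4,5,w=3), (4,6,w=3), (5,8,w=6); sum of weights 2 + 2 + 2 + 2 + 3 + 3 + 6 = 20)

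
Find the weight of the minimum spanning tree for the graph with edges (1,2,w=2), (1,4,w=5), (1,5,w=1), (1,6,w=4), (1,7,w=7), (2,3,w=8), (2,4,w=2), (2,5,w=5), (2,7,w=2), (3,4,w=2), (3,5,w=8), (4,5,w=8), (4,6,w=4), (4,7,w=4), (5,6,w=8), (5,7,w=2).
13 (MST edges: (1,2,w=2), (1,5,w=1), (1,6,w=4), (2,4,w=2), (2,7,w=2), (3,4,w=2); sum of weights 2 + 1 + 4 + 2 + 2 + 2 = 13)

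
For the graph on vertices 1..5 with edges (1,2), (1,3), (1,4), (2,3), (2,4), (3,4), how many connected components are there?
2 (components: {1, 2, 3, 4}, {5})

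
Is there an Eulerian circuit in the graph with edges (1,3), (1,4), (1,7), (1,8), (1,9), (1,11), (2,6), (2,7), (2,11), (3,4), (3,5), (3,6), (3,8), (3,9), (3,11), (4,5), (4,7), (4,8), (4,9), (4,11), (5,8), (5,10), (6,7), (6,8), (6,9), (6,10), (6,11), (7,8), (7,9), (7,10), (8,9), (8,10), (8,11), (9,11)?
No (8 vertices have odd degree: {2, 3, 4, 6, 7, 8, 9, 11}; Eulerian circuit requires 0)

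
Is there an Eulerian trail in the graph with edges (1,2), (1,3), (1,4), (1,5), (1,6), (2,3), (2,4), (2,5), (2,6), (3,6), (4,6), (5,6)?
No (6 vertices have odd degree: {1, 2, 3, 4, 5, 6}; Eulerian path requires 0 or 2)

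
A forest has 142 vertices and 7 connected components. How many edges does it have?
135 (Each of the 7 component trees on V_i vertices has V_i - 1 edges; summing gives V - C = 142 - 7 = 135)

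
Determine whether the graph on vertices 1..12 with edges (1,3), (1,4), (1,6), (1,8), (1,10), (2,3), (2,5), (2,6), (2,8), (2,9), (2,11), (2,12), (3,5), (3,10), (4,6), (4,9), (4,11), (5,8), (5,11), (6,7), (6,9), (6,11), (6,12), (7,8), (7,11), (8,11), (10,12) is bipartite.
No (odd cycle of length 3: 6 -> 1 -> 4 -> 6)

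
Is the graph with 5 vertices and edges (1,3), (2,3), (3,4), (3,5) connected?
Yes (BFS from 1 visits [1, 3, 2, 4, 5] — all 5 vertices reached)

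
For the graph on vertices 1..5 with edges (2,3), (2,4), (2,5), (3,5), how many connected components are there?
2 (components: {1}, {2, 3, 4, 5})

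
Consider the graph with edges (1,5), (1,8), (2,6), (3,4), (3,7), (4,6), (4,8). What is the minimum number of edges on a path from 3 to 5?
4 (path: 3 -> 4 -> 8 -> 1 -> 5, 4 edges)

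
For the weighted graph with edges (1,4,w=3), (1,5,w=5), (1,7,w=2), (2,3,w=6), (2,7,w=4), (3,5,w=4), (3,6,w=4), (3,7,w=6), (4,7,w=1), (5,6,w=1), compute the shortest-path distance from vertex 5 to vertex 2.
10 (path: 5 -> 3 -> 2; weights 4 + 6 = 10)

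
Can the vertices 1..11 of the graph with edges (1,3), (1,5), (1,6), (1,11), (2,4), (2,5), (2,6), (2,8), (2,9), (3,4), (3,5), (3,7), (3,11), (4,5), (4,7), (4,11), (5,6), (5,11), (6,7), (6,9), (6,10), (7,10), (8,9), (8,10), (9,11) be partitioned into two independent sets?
No (odd cycle of length 3: 3 -> 1 -> 5 -> 3)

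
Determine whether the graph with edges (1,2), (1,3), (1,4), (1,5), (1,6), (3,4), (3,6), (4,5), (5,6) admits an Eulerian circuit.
No (6 vertices have odd degree: {1, 2, 3, 4, 5, 6}; Eulerian circuit requires 0)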